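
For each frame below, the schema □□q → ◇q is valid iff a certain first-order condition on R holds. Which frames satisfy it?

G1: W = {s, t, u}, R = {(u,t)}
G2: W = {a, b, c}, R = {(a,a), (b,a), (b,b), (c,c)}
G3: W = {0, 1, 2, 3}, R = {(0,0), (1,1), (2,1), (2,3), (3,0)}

The schema corresponds to a generalized confluence (Geach) condition: ∀x ∃w (xR²w ∧ xRw).
G1: fails — at s but no w with sR²w and sRw.
G2: condition met.
G3: condition met.

G2, G3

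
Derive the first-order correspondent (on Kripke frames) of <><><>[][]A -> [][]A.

This is a Sahlqvist (Geach-type) schema ◇^3□^2A → □^2◇^0A.
First-order correspondent: forall x forall y forall z ((x R^3 y & x R^2 z) -> exists w (y R^2 w & z = w)).

forall x forall y forall z ((x R^3 y & x R^2 z) -> exists w (y R^2 w & z = w))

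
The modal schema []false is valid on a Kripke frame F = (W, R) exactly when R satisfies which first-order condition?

emptiness of R: forall x forall y ~Rxy

□⊥ is valid iff no world has any successor (otherwise □⊥ fails at any world with one).
Conversely, any frame satisfying forall x forall y ~Rxy validates the schema.
So the correspondent is emptiness of R.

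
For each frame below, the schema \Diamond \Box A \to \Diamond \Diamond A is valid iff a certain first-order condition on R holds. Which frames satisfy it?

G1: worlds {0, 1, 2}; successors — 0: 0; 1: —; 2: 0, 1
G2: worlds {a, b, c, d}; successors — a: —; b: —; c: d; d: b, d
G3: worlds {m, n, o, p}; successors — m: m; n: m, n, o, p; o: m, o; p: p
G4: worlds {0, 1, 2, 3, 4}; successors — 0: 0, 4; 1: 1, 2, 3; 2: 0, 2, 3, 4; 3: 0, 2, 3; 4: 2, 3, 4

The schema corresponds to a generalized confluence (Geach) condition: \forall x \forall y (xRy \to \exists w (yRw \wedge x R^2 w)).
G1: fails — 2R1 but no w with 1Rw and 2R²w.
G2: fails — dRb but no w with bRw and dR²w.
G3: satisfies the condition.
G4: satisfies the condition.
Valid on: G3, G4.

G3, G4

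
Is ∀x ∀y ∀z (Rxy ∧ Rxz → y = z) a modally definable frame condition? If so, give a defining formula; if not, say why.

The condition is partial functionality. A defining modal formula is ◇p → □p.
Suppose ◇p→□p is valid. Take Rxy, Rxz and set V(p)={y}. Then ◇p at x, so □p at x, so p at z, i.e. z=y.

Yes, by ◇p → □p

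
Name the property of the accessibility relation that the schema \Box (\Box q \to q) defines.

Shift-reflexivity

Suppose □(□q→q) is valid. Take Rxy and set V(q)={w : Ryw}. Then at y, □q holds; since □(□q→q) at x, □q→q at y, so q at y, i.e. Ryy.
Conversely, on a frame with shift-reflexivity the schema holds at every world under every valuation.
Frame condition: \forall x \forall y (Rxy \to Ryy).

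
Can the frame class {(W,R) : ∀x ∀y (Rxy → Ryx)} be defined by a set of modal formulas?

Definable; q → □◇q defines it

This is a Sahlqvist condition; the B axiom q → □◇q defines it.
Suppose q→□◇q is valid. Take Rxy and set V(q)={x}. Then q at x, so □◇q at x, so ◇q at y, so some z with Ryz has q; z=x, i.e. Ryx.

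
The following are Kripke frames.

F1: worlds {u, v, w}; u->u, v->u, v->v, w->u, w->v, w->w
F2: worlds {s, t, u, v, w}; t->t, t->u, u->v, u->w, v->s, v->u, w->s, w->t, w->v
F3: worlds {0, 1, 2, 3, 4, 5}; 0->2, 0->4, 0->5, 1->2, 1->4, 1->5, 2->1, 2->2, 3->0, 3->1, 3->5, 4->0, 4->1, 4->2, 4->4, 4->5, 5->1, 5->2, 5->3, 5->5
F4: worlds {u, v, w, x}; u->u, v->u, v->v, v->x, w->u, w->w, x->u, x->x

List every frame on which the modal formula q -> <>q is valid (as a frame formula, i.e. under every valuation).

F1, F4

Frame correspondent (Sahlqvist): forall x exists w (x = w & xRw) — i.e. a generalized confluence (Geach) condition.
F1: satisfies the condition.
F2: fails — at s but no w* with s=w* and sRw*.
F3: fails — at 0 but no w with 0=w and 0Rw.
F4: satisfies the condition.
Valid on: F1, F4.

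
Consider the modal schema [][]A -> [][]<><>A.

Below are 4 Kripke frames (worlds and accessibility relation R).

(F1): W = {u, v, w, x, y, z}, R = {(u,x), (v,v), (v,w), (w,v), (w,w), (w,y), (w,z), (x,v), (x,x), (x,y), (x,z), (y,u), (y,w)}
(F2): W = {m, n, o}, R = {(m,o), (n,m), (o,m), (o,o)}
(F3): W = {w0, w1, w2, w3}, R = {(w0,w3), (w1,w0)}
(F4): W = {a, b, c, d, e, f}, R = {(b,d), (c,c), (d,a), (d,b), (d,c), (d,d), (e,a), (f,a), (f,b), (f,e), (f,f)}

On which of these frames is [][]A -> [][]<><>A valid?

(F2)

The schema corresponds to a generalized confluence (Geach) condition: forall x forall z (x R^2 z -> exists w (x R^2 w & z R^2 w)).
(F1): fails — uR²z but no t with uR²t and zR²t.
(F2): ✓.
(F3): fails — w1R²w3 but no w with w1R²w and w3R²w.
(F4): fails — bR²a but no w with bR²w and aR²w.
Valid on: (F2).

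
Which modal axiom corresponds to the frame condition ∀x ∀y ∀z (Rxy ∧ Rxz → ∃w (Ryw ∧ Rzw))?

This is convergence; the standard corresponding axiom is .2: ◇□s → □◇s.
Suppose ◇□s→□◇s is valid. Take Rxy, Rxz and set V(s)={w : Ryw}. Then □s at y so ◇□s at x, so □◇s at x, so ◇s at z, giving w with Rzw and Ryw.

◇□s → □◇s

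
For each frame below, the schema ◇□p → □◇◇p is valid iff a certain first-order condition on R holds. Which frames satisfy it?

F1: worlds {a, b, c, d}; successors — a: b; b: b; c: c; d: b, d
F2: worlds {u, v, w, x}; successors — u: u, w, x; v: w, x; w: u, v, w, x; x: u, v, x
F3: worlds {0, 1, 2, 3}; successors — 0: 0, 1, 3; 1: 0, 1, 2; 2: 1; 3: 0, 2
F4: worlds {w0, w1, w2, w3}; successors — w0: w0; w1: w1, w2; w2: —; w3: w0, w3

F1, F2, F3

Frame correspondent (Sahlqvist): ∀x ∀y ∀z ((xRy ∧ xRz) → ∃w (yRw ∧ zR²w)) — i.e. a generalized confluence (Geach) condition.
F1: holds.
F2: holds.
F3: holds.
F4: fails — w1Rw1, w1Rw2 but no w with w1Rw and w2R²w.
Valid on: F1, F2, F3.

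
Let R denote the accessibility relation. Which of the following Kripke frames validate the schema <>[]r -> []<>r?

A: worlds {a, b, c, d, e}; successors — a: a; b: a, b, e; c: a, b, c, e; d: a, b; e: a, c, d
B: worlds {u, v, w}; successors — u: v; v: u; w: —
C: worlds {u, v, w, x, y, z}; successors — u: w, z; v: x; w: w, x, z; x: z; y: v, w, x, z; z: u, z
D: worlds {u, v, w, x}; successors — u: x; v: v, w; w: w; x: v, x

The schema corresponds to convergence: forall x forall y forall z (Rxy & Rxz -> exists w (Ryw & Rzw)).
A: holds.
B: holds.
C: fails — Ryx and Ryv but x and v have no common successor.
D: holds.
Valid on: A, B, D.

A, B, D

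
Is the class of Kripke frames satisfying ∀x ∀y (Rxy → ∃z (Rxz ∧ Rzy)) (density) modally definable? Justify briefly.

Yes, by □□p → □p

This is a Sahlqvist condition; the C4 axiom □□p → □p defines it.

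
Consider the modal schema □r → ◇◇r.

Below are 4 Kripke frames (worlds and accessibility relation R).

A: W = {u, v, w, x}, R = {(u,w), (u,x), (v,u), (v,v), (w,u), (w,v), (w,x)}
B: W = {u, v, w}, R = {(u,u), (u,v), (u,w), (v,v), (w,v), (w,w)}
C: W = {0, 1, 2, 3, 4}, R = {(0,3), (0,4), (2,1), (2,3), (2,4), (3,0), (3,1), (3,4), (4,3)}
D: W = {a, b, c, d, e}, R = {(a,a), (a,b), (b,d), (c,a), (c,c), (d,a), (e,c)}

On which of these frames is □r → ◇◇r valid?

This is the axiom for a generalized confluence (Geach) condition; its first-order frame correspondent is ∀x ∃w (xRw ∧ xR²w).
A: fails — at x but no t with xRt and xR²t.
B: holds.
C: fails — at 1 but no w with 1Rw and 1R²w.
D: fails — at b but no w with bRw and bR²w.

B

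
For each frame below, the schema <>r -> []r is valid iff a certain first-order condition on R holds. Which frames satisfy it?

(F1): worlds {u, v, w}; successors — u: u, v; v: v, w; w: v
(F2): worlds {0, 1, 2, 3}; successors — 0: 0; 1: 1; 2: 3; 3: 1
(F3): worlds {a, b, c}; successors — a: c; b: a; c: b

Frame correspondent (Sahlqvist): forall x forall y forall z (Rxy & Rxz -> y = z) — i.e. partial functionality.
(F1): fails — u sees both u and v.
(F2): condition met.
(F3): condition met.

(F2), (F3)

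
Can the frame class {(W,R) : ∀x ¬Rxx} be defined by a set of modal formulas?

No — not modally definable

Modal frame validity is preserved under surjective bounded morphisms.
The 2-cycle (worlds w0,w1 with w0→w1→w0) is irreflexive, and the map sending every world to a single reflexive point • is a surjective bounded morphism (forth: every edge maps to (•,•); back: every world has a successor). So any modal formula valid on the 2-cycle is also valid on the reflexive point, which is not irreflexive.
So no modal formula (or set of formulas) defines exactly the irreflexive frames.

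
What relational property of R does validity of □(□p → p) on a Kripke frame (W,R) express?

Suppose □(□p→p) is valid. Take Rxy and set V(p)={w : Ryw}. Then at y, □p holds; since □(□p→p) at x, □p→p at y, so p at y, i.e. Ryy.
Conversely, on a frame with shift-reflexivity the schema holds at every world under every valuation.
So the correspondent is shift-reflexivity.

shift-reflexivity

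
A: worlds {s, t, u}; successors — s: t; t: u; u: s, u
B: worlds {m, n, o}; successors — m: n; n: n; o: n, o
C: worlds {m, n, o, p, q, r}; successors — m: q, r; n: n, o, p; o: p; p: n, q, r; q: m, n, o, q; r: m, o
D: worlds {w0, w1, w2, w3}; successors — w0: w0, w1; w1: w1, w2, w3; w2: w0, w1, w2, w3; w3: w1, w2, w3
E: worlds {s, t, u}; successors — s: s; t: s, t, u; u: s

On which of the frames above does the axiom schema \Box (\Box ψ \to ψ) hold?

The schema corresponds to shift-reflexivity: \forall x \forall y (Rxy \to Ryy).
A: fails — Rus but not Rss.
B: holds.
C: fails — Rop but not Rpp.
D: holds.
E: fails — Rtu but not Ruu.

B, D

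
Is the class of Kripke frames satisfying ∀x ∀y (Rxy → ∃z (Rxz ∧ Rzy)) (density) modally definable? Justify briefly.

This is a Sahlqvist condition; the C4 axiom □□q → □q defines it.

Yes — defined by □□q → □q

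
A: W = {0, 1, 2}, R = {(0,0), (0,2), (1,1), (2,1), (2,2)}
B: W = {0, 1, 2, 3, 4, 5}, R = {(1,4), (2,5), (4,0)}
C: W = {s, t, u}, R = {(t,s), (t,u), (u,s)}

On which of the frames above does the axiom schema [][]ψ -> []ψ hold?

Frame correspondent (Sahlqvist): forall x forall y (Rxy -> exists z (Rxz & Rzy)) — i.e. density.
A: satisfies the condition.
B: fails — R25 but no z with R2z and Rz5.
C: fails — Rus but no z with Ruz and Rzs.
Valid on: A.

A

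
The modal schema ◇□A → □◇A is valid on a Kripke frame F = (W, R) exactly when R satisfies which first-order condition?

Convergence

This is the .2 axiom.
It corresponds to convergence: ∀x ∀y ∀z (Rxy ∧ Rxz → ∃w (Ryw ∧ Rzw)).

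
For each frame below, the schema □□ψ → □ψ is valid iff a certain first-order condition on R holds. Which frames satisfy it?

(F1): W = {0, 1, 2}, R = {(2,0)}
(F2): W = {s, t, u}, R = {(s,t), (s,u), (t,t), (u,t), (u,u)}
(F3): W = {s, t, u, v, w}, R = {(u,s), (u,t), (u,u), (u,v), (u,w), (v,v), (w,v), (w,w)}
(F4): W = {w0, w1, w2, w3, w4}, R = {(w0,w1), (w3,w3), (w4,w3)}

The schema corresponds to density: ∀x ∀y (Rxy → ∃z (Rxz ∧ Rzy)).
(F1): fails — R20 but no z with R2z and Rz0.
(F2): condition met.
(F3): condition met.
(F4): fails — Rw0w1 but no z with Rw0z and Rzw1.
Valid on: (F2), (F3).

(F2), (F3)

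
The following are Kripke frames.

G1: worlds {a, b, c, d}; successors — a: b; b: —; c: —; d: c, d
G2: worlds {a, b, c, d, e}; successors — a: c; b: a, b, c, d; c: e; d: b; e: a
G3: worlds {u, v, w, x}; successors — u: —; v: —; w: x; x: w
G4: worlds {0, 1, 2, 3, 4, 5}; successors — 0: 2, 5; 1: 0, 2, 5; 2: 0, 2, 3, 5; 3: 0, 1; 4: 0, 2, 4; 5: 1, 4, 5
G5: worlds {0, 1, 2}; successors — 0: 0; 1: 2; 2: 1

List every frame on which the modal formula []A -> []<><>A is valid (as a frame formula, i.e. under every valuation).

Frame correspondent (Sahlqvist): forall x forall z (xRz -> exists w (xRw & z R^2 w)) — i.e. a generalized confluence (Geach) condition.
G1: fails — aRb but no w with aRw and bR²w.
G2: fails — aRc but no w with aRw and cR²w.
G3: ✓.
G4: ✓.
G5: ✓.

G3, G4, G5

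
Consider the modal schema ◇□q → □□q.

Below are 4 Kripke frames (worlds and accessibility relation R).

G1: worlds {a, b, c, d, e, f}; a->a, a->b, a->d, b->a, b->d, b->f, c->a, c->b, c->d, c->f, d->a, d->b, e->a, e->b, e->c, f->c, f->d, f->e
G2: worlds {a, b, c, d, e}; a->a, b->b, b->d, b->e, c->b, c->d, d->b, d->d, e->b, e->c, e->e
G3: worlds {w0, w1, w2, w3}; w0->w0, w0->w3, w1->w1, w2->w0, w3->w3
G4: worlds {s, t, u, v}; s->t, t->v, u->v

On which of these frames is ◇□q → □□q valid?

The schema corresponds to a generalized confluence (Geach) condition: ∀x ∀y ∀z ((xRy ∧ xR²z) → ∃w (yRw ∧ z = w)).
G1: fails — aRa, aR²f but no w with aRw and f=w.
G2: fails — bRb, bR²c but no w with bRw and c=w.
G3: fails — w0Rw3, w0R²w0 but no w with w3Rw and w0=w.
G4: condition met.
Valid on: G4.

G4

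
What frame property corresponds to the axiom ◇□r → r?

symmetry: ∀x ∀y (Rxy → Ryx)

This is a form of the B axiom.
Its frame correspondent is symmetry — ∀x ∀y (Rxy → Ryx).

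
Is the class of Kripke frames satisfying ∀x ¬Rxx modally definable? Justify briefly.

No

If a class were modally definable it would be closed under surjective bounded morphisms (Goldblatt–Thomason).
The 3-cycle (worlds w0,w1,w2 with w0→w1→w2→w0) is irreflexive, and the map sending every world to a single reflexive point • is a surjective bounded morphism (forth: every edge maps to (•,•); back: every world has a successor). So any modal formula valid on the 3-cycle is also valid on the reflexive point, which is not irreflexive.
Hence irreflexivity is not modally definable.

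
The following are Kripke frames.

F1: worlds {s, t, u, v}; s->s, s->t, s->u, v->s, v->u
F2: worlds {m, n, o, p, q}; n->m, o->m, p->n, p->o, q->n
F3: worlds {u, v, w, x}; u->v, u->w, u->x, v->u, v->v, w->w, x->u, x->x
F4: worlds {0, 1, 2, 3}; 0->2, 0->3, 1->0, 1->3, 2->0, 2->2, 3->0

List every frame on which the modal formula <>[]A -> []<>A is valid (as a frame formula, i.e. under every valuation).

The schema corresponds to convergence: forall x forall y forall z (Rxy & Rxz -> exists w (Ryw & Rzw)).
F1: fails — Rsu and Rsu but u and u have no common successor.
F2: fails — Rnm and Rnm but m and m have no common successor.
F3: fails — Ruv and Ruw but v and w have no common successor.
F4: fails — R10 and R13 but 0 and 3 have no common successor.
Valid on no frame.

none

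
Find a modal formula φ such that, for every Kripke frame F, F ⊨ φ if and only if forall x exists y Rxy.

□s → ◇s

The condition is seriality. The D schema □s → ◇s defines it.
Suppose □s→◇s is valid. At any x set V(s)=W. Then □s at x, so ◇s at x, so x has a successor.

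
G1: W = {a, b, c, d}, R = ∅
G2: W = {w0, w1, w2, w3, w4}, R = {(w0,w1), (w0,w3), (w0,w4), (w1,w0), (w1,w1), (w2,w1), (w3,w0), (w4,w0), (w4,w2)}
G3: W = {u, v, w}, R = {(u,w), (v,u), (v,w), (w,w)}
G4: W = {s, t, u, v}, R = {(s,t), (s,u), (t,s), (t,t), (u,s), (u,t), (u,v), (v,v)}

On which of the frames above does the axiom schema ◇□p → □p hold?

G1

This is the axiom for the Euclidean property; its first-order frame correspondent is ∀x ∀y ∀z (Rxy ∧ Rxz → Ryz).
G1: condition met.
G2: fails — Rw0w4 and Rw0w4 but not Rw4w4.
G3: fails — Rvu and Rvu but not Ruu.
G4: fails — Rsu and Rsu but not Ruu.
Valid on: G1.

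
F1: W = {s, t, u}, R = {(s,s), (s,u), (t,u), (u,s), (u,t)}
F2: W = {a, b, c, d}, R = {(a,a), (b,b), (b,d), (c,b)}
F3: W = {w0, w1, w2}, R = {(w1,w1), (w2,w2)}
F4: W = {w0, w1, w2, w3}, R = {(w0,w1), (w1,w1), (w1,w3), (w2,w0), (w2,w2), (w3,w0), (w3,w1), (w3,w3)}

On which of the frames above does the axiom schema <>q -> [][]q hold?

This is the axiom for a generalized confluence (Geach) condition; its first-order frame correspondent is forall x forall y forall z ((xRy & x R^2 z) -> exists w (y = w & z = w)).
F1: fails — sRs, sR²t but s ≠ t.
F2: fails — bRb, bR²d but b ≠ d.
F3: condition met.
F4: fails — w0Rw1, w0R²w3 but w1 ≠ w3.
Valid on: F3.

F3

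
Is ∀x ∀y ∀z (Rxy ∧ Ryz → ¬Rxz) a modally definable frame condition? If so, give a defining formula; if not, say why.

Not modally definable

Modal frame validity is preserved under surjective bounded morphisms.
The 5-cycle (worlds a,b,c,d,e with a→b→c→d→e→a) is intransitive. Mapping every world to a single reflexive point • is a surjective bounded morphism; the reflexive point is not intransitive (R••∧R•• but R••).
So the class is not modally definable.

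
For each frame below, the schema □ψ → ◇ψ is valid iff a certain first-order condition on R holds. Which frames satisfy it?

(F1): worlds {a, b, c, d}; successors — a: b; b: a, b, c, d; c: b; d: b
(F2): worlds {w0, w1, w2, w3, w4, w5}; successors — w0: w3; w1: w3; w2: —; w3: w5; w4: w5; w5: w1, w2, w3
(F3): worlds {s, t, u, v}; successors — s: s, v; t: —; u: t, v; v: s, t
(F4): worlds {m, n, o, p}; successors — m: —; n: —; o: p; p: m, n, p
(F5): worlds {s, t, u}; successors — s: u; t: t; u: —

Frame correspondent (Sahlqvist): ∀x ∃y Rxy — i.e. seriality.
(F1): satisfies the condition.
(F2): fails — world w2 has no successor.
(F3): fails — world t has no successor.
(F4): fails — world m has no successor.
(F5): fails — world u has no successor.
Valid on: (F1).

(F1)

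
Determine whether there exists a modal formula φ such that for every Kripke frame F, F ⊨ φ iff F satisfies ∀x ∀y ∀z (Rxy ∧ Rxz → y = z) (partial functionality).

Yes — defined by ◇q → □q

Yes: it is partial functionality, defined by the CD schema ◇q → □q.
Suppose ◇q→□q is valid. Take Rxy, Rxz and set V(q)={y}. Then ◇q at x, so □q at x, so q at z, i.e. z=y.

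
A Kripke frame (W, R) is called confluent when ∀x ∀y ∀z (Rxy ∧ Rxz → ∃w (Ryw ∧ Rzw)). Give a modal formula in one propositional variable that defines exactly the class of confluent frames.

◇□s → □◇s

This is convergence; the standard corresponding axiom is .2: ◇□s → □◇s.
Suppose ◇□s→□◇s is valid. Take Rxy, Rxz and set V(s)={w : Ryw}. Then □s at y so ◇□s at x, so □◇s at x, so ◇s at z, giving w with Rzw and Ryw.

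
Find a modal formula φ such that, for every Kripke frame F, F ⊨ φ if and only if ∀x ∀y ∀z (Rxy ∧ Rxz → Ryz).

◇s → □◇s

This is the Euclidean property; the standard corresponding axiom is 5: ◇s → □◇s.
Suppose ◇s→□◇s is valid. Take Rxy, Rxz and set V(s)={y}. Then ◇s at x, so □◇s at x, so ◇s at z, so some w with Rzw has s; w=y, i.e. Rzy. By symmetry of the argument, Ryz.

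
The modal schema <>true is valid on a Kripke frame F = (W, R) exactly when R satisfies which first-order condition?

seriality: forall x exists y Rxy

◇⊤ holds at w iff w has a successor, so frame-validity of ◇⊤ is exactly seriality. Equivalently via □p → ◇p:
Suppose □p→◇p is valid. At any x set V(p)=W. Then □p at x, so ◇p at x, so x has a successor.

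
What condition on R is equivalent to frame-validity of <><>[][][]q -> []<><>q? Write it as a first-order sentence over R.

This is a Sahlqvist (Geach-type) schema ◇^2□^3q → □^1◇^2q.
First-order correspondent: forall x forall y forall z ((x R^2 y & xRz) -> exists w (y R^3 w & z R^2 w)).

forall x forall y forall z ((x R^2 y & xRz) -> exists w (y R^3 w & z R^2 w))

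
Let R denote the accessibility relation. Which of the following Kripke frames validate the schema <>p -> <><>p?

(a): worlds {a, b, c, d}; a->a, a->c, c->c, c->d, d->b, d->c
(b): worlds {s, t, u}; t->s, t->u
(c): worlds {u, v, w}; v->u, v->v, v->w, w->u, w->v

(c)

This is the axiom for a generalized confluence (Geach) condition; its first-order frame correspondent is forall x forall y (xRy -> exists w (y = w & x R^2 w)).
(a): fails — dRb but no w with b=w and dR²w.
(b): fails — tRs but no w with s=w and tR²w.
(c): satisfies the condition.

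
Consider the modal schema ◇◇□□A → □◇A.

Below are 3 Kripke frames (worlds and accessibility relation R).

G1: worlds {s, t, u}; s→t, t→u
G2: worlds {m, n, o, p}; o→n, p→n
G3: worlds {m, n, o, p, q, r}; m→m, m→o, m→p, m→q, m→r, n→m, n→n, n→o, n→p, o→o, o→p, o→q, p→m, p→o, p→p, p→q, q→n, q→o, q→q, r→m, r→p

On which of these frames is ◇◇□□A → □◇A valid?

G2, G3

Frame correspondent (Sahlqvist): ∀x ∀y ∀z ((xR²y ∧ xRz) → ∃w (yR²w ∧ zRw)) — i.e. a generalized confluence (Geach) condition.
G1: fails — sR²u, sRt but no w with uR²w and tRw.
G2: holds.
G3: holds.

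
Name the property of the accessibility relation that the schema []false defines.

□⊥ is valid iff no world has any successor (otherwise □⊥ fails at any world with one).
The converse is a direct semantic check.
So the correspondent is emptiness of R.

emptiness of R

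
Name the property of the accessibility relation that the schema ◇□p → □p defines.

the Euclidean property

This is frame-equivalent to ◇p → □◇p (substitute ¬p for p and contrapose).
Suppose ◇p→□◇p is valid. Take Rxy, Rxz and set V(p)={y}. Then ◇p at x, so □◇p at x, so ◇p at z, so some w with Rzw has p; w=y, i.e. Rzy. By symmetry of the argument, Ryz.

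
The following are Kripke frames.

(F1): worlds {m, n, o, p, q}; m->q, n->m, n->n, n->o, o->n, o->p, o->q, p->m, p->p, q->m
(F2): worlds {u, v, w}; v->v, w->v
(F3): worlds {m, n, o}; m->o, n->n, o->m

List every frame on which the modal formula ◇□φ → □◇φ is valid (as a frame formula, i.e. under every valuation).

The schema corresponds to convergence: ∀x ∀y ∀z (Rxy ∧ Rxz → ∃w (Ryw ∧ Rzw)).
(F1): fails — Rnn and Rnm but n and m have no common successor.
(F2): condition met.
(F3): condition met.

(F2), (F3)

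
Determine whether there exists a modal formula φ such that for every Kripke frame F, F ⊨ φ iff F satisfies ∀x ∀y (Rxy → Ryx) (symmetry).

Definable; p → □◇p defines it

This is a Sahlqvist condition; the B axiom p → □◇p defines it.
Suppose p→□◇p is valid. Take Rxy and set V(p)={x}. Then p at x, so □◇p at x, so ◇p at y, so some z with Ryz has p; z=x, i.e. Ryx.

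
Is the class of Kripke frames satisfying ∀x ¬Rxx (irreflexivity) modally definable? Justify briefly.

Modal frame validity is preserved under surjective bounded morphisms.
The 3-cycle (worlds w0,w1,w2 with w0→w1→w2→w0) is irreflexive, and the map sending every world to a single reflexive point • is a surjective bounded morphism (forth: every edge maps to (•,•); back: every world has a successor). So any modal formula valid on the 3-cycle is also valid on the reflexive point, which is not irreflexive.
Hence irreflexivity is not modally definable.

Not definable by any modal formula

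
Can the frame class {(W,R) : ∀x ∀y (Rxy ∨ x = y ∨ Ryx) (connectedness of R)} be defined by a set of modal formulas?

No

Any modally definable frame class is closed under disjoint unions.
Take 3 disjoint single-world reflexive frames: each is trivially connected, but their disjoint union has 3 worlds with no edge between distinct components, so it is not connected.
So no modal formula (or set of formulas) defines exactly the connected frames.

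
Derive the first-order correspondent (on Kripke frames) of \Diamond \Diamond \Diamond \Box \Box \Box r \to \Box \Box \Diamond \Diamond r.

\forall x \forall y \forall z ((x R^3 y \wedge x R^2 z) \to \exists w (y R^3 w \wedge z R^2 w))

This is a Sahlqvist (Geach-type) schema ◇^3□^3r → □^2◇^2r.
First-order correspondent: \forall x \forall y \forall z ((x R^3 y \wedge x R^2 z) \to \exists w (y R^3 w \wedge z R^2 w)).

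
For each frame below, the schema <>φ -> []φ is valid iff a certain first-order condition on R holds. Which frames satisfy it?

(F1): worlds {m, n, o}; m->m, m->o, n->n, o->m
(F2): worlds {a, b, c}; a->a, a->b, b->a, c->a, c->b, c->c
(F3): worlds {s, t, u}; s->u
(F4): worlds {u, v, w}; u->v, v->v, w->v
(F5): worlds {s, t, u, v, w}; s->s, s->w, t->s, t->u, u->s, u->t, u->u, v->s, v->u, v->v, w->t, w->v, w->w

(F3), (F4)

The schema corresponds to partial functionality: forall x forall y forall z (Rxy & Rxz -> y = z).
(F1): fails — m sees both m and o.
(F2): fails — a sees both a and b.
(F3): holds.
(F4): holds.
(F5): fails — s sees both s and w.
Valid on: (F3), (F4).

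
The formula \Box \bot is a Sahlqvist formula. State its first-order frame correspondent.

□⊥ is valid iff no world has any successor (otherwise □⊥ fails at any world with one).
Conversely, any frame satisfying \forall x \forall y \neg Rxy validates the schema.
So the correspondent is emptiness of R.

Emptiness of R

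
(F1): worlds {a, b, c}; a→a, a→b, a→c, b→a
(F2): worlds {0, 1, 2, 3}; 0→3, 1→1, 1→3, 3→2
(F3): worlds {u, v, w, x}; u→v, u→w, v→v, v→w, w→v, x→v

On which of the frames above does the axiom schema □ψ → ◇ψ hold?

This is the axiom for seriality; its first-order frame correspondent is ∀x ∃y Rxy.
(F1): fails — world c has no successor.
(F2): fails — world 2 has no successor.
(F3): satisfies the condition.

(F3)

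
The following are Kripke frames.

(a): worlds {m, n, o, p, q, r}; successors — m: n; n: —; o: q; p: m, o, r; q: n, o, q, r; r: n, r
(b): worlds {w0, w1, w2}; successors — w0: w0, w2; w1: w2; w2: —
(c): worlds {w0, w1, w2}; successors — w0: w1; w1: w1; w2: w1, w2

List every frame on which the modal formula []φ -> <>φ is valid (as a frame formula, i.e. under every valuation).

(c)

The schema corresponds to seriality: forall x exists y Rxy.
(a): fails — world n has no successor.
(b): fails — world w2 has no successor.
(c): condition met.
Valid on: (c).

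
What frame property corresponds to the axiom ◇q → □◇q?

the Euclidean property

Suppose ◇q→□◇q is valid. Take Rxy, Rxz and set V(q)={y}. Then ◇q at x, so □◇q at x, so ◇q at z, so some w with Rzw has q; w=y, i.e. Rzy. By symmetry of the argument, Ryz.
Conversely, any frame satisfying ∀x ∀y ∀z (Rxy ∧ Rxz → Ryz) validates the schema.
So the correspondent is the Euclidean property.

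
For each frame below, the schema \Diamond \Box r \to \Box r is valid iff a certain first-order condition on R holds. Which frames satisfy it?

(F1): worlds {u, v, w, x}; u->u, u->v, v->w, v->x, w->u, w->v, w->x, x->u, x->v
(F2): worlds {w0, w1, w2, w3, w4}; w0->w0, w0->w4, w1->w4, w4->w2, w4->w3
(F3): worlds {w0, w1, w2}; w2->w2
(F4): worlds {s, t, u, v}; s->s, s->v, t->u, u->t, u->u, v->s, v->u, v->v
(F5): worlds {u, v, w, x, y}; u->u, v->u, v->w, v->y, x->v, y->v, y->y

This is the axiom for the Euclidean property; its first-order frame correspondent is \forall x \forall y \forall z (Rxy \wedge Rxz \to Ryz).
(F1): fails — Ruv and Ruv but not Rvv.
(F2): fails — Rw0w4 and Rw0w4 but not Rw4w4.
(F3): holds.
(F4): fails — Rut and Rut but not Rtt.
(F5): fails — Rvw and Rvw but not Rww.
Valid on: (F3).

(F3)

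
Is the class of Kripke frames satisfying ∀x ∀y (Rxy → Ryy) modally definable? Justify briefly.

Yes, by □(□p → p)

Yes: it is shift-reflexivity, defined by the T□ schema □(□p → p).
Suppose □(□p→p) is valid. Take Rxy and set V(p)={w : Ryw}. Then at y, □p holds; since □(□p→p) at x, □p→p at y, so p at y, i.e. Ryy.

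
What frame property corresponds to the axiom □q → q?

reflexivity

Suppose □q→q is valid. At any x set V(q)={w : Rxw}. Then □q holds at x, so q holds at x, i.e. Rxx.
Conversely, any frame satisfying ∀x Rxx validates the schema.
So the correspondent is reflexivity.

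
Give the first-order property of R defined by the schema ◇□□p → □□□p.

∀x ∀y ∀z ((xRy ∧ xR³z) → ∃w (yR²w ∧ z = w))

This is a Sahlqvist (Geach-type) schema ◇^1□^2p → □^3◇^0p.
First-order correspondent: ∀x ∀y ∀z ((xRy ∧ xR³z) → ∃w (yR²w ∧ z = w)).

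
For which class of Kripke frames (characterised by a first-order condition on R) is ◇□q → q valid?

symmetry

This schema is equivalent to the B axiom q → □◇q.
Its frame correspondent is symmetry — ∀x ∀y (Rxy → Ryx).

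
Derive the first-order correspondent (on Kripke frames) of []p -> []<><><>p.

This is a Sahlqvist (Geach-type) schema ◇^0□^1p → □^1◇^3p.
Minimal-valuation argument: fix x; take any y with xR^0y and any z with xR^1z. Set V(p) to the set of worlds R-reachable from y in exactly 1 step. Then □^1p holds at y, so the antecedent holds at x; validity forces ◇^3p at z, giving a w with zR^3w and yR^1w.
First-order correspondent: forall x forall z (xRz -> exists w (xRw & z R^3 w)).

forall x forall z (xRz -> exists w (xRw & z R^3 w))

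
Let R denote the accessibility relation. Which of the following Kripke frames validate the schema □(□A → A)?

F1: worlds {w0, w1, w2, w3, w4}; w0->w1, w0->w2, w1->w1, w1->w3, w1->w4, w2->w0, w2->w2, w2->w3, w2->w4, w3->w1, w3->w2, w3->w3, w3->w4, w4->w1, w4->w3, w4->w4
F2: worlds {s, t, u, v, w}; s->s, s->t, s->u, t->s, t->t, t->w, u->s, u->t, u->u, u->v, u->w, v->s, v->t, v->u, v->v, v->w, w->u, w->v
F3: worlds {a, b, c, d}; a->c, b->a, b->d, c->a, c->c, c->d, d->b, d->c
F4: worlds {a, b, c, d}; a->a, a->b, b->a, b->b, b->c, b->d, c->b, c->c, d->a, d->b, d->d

This is the axiom for shift-reflexivity; its first-order frame correspondent is ∀x ∀y (Rxy → Ryy).
F1: fails — Rw2w0 but not Rw0w0.
F2: fails — Ruw but not Rww.
F3: fails — Rcd but not Rdd.
F4: holds.
Valid on: F4.

F4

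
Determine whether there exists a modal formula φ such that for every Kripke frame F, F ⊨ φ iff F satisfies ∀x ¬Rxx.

If a class were modally definable it would be closed under surjective bounded morphisms (Goldblatt–Thomason).
The 5-cycle (worlds s,t,u,v,w with s→t→u→v→w→s) is irreflexive, and the map sending every world to a single reflexive point • is a surjective bounded morphism (forth: every edge maps to (•,•); back: every world has a successor). So any modal formula valid on the 5-cycle is also valid on the reflexive point, which is not irreflexive.
Hence irreflexivity is not modally definable.

No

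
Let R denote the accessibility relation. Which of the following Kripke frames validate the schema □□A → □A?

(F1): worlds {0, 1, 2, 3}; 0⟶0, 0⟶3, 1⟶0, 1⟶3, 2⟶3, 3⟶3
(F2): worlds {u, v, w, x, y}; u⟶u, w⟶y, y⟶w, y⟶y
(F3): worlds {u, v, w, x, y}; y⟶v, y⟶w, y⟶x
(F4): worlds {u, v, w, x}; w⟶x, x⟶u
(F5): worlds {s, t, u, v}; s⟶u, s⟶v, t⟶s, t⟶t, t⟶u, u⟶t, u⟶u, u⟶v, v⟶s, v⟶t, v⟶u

This is the axiom for density; its first-order frame correspondent is ∀x ∀y (Rxy → ∃z (Rxz ∧ Rzy)).
(F1): ✓.
(F2): ✓.
(F3): fails — Ryx but no z with Ryz and Rzx.
(F4): fails — Rxu but no z with Rxz and Rzu.
(F5): ✓.

(F1), (F2), (F5)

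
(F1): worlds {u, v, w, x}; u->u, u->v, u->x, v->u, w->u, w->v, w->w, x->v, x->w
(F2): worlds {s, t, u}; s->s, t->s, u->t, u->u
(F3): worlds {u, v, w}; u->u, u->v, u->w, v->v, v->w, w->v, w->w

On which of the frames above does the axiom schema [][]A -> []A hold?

(F1), (F2), (F3)

This is the axiom for density; its first-order frame correspondent is forall x forall y (Rxy -> exists z (Rxz & Rzy)).
(F1): condition met.
(F2): condition met.
(F3): condition met.
Valid on: (F1), (F2), (F3).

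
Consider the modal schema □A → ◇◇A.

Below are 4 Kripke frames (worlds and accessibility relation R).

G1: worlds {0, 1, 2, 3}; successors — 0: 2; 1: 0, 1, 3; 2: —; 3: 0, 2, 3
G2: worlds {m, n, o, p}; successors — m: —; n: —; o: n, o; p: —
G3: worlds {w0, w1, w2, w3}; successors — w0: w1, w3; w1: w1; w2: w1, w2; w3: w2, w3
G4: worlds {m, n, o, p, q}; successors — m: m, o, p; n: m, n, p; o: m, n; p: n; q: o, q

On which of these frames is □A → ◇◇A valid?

G3, G4

This is the axiom for a generalized confluence (Geach) condition; its first-order frame correspondent is ∀x ∃w (xRw ∧ xR²w).
G1: fails — at 0 but no w with 0Rw and 0R²w.
G2: fails — at m but no w with mRw and mR²w.
G3: holds.
G4: holds.
Valid on: G3, G4.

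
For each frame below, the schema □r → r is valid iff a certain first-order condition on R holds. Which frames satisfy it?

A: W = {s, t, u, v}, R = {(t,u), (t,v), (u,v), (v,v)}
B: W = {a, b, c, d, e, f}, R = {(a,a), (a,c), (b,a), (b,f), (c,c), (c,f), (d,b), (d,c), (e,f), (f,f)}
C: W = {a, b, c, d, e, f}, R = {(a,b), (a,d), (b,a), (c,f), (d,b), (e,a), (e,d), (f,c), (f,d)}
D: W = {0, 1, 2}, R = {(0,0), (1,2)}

none

Frame correspondent (Sahlqvist): ∀x Rxx — i.e. reflexivity.
A: fails — world s does not see itself.
B: fails — world b does not see itself.
C: fails — world a does not see itself.
D: fails — world 1 does not see itself.
Valid on no frame.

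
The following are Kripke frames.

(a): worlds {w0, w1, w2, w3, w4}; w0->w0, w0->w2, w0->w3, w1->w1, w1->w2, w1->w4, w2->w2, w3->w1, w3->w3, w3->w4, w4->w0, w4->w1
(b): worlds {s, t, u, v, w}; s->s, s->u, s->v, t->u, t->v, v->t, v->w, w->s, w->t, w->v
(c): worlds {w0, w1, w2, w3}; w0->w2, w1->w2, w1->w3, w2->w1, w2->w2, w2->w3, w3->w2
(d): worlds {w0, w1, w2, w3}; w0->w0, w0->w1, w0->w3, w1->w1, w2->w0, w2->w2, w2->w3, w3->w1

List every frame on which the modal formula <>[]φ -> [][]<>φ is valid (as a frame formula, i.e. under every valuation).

(c)

The schema corresponds to a generalized confluence (Geach) condition: forall x forall y forall z ((xRy & x R^2 z) -> exists w (yRw & zRw)).
(a): fails — w0Rw2, w0R²w3 but no w with w2Rw and w3Rw.
(b): fails — sRs, sR²u but no w* with sRw* and uRw*.
(c): ✓.
(d): fails — w2Rw2, w2R²w1 but no w with w2Rw and w1Rw.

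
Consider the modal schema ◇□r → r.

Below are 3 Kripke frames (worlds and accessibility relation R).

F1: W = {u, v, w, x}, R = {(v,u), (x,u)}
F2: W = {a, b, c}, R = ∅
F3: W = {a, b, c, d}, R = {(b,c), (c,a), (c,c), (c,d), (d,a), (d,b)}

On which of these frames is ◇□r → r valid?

Frame correspondent (Sahlqvist): ∀x ∀y (Rxy → Ryx) — i.e. symmetry.
F1: fails — Rvu but not Ruv.
F2: ✓.
F3: fails — Rbc but not Rcb.

F2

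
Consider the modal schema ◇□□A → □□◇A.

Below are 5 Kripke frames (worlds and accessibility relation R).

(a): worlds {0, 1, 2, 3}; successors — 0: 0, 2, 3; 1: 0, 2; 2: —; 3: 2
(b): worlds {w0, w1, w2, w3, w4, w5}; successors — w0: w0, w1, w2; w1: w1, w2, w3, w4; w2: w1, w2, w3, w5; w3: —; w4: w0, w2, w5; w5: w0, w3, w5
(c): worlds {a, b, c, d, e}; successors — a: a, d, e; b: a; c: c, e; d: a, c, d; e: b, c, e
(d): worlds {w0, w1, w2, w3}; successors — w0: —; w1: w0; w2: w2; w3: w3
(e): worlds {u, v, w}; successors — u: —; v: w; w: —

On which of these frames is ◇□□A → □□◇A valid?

This is the axiom for a generalized confluence (Geach) condition; its first-order frame correspondent is ∀x ∀y ∀z ((xRy ∧ xR²z) → ∃w (yR²w ∧ zRw)).
(a): fails — 0R0, 0R²2 but no w with 0R²w and 2Rw.
(b): fails — w0Rw0, w0R²w3 but no w with w0R²w and w3Rw.
(c): fails — cRc, cR²b but no w with cR²w and bRw.
(d): ✓.
(e): ✓.
Valid on: (d), (e).

(d), (e)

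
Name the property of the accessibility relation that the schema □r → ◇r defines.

seriality: ∀x ∃y Rxy

Suppose □r→◇r is valid. At any x set V(r)=W. Then □r at x, so ◇r at x, so x has a successor.
Conversely, any frame satisfying ∀x ∃y Rxy validates the schema.
Frame condition: ∀x ∃y Rxy.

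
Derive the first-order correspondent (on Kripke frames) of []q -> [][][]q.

This is a Sahlqvist (Geach-type) schema ◇^0□^1q → □^3◇^0q.
Minimal-valuation argument: fix x; take any y with xR^0y and any z with xR^3z. Set V(q) to the set of worlds R-reachable from y in exactly 1 step. Then □^1q holds at y, so the antecedent holds at x; validity forces ◇^0q at z, giving a w with zR^0w and yR^1w.
First-order correspondent: forall x forall z (x R^3 z -> exists w (xRw & z = w)).

forall x forall z (x R^3 z -> exists w (xRw & z = w))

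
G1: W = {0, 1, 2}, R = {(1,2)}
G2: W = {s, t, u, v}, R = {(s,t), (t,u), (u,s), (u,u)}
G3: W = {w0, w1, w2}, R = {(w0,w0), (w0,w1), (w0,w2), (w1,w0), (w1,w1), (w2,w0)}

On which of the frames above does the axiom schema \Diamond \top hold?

G3

The schema corresponds to seriality: \forall x \exists y Rxy.
G1: fails — world 0 has no successor.
G2: fails — world v has no successor.
G3: ✓.
Valid on: G3.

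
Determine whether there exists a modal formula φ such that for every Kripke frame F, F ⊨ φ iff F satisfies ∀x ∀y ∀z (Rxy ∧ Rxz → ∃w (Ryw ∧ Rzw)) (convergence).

Yes, by ◇□r → □◇r

This is a Sahlqvist condition; the .2 axiom ◇□r → □◇r defines it.
Suppose ◇□r→□◇r is valid. Take Rxy, Rxz and set V(r)={w : Ryw}. Then □r at y so ◇□r at x, so □◇r at x, so ◇r at z, giving w with Rzw and Ryw.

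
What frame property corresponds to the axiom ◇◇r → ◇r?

transitivity: ∀x ∀y ∀z (Rxy ∧ Ryz → Rxz)

This is a form of the 4 axiom.
Its frame correspondent is transitivity — ∀x ∀y ∀z (Rxy ∧ Ryz → Rxz).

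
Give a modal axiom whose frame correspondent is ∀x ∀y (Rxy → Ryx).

ψ → □◇ψ

This is symmetry; the standard corresponding axiom is B: ψ → □◇ψ.
Suppose ψ→□◇ψ is valid. Take Rxy and set V(ψ)={x}. Then ψ at x, so □◇ψ at x, so ◇ψ at y, so some z with Ryz has ψ; z=x, i.e. Ryx.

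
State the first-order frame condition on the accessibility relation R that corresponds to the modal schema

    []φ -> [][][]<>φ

forall x forall z (x R^3 z -> exists w (xRw & zRw))

This is a Sahlqvist (Geach-type) schema ◇^0□^1φ → □^3◇^1φ.
Minimal-valuation argument: fix x; take any y with xR^0y and any z with xR^3z. Set V(φ) to the set of worlds R-reachable from y in exactly 1 step. Then □^1φ holds at y, so the antecedent holds at x; validity forces ◇^1φ at z, giving a w with zR^1w and yR^1w.
First-order correspondent: forall x forall z (x R^3 z -> exists w (xRw & zRw)).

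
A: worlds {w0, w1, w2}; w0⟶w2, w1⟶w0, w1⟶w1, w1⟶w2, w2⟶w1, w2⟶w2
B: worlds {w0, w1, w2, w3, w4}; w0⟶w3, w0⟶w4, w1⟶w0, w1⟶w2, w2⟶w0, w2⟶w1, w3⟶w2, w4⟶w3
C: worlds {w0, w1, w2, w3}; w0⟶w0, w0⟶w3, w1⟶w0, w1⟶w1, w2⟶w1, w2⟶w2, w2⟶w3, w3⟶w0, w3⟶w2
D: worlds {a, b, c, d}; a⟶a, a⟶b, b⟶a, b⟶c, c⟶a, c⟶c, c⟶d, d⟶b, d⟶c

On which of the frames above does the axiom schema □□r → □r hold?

Frame correspondent (Sahlqvist): ∀x ∀y (Rxy → ∃z (Rxz ∧ Rzy)) — i.e. density.
A: satisfies the condition.
B: fails — Rw1w2 but no z with Rw1z and Rzw2.
C: satisfies the condition.
D: fails — Rdb but no z with Rdz and Rzb.
Valid on: A, C.

A, C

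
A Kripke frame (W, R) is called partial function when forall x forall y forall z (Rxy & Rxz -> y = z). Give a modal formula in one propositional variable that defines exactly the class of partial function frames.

A defining formula is ◇s → □s (the CD axiom).
Suppose ◇s→□s is valid. Take Rxy, Rxz and set V(s)={y}. Then ◇s at x, so □s at x, so s at z, i.e. z=y.

◇s → □s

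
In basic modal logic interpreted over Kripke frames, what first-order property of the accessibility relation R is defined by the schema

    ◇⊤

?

seriality

◇⊤ holds at w iff w has a successor, so frame-validity of ◇⊤ is exactly seriality. Equivalently via □r → ◇r:
Suppose □r→◇r is valid. At any x set V(r)=W. Then □r at x, so ◇r at x, so x has a successor.
The converse is a direct semantic check.
Frame condition: ∀x ∃y Rxy.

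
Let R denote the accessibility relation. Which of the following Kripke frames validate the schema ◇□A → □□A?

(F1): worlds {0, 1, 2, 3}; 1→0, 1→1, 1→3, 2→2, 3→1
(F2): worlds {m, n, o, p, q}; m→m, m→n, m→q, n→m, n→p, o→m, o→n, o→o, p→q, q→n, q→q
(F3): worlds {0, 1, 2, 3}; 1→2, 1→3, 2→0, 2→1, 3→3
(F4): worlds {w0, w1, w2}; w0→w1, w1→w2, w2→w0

Frame correspondent (Sahlqvist): ∀x ∀y ∀z ((xRy ∧ xR²z) → ∃w (yRw ∧ z = w)) — i.e. a generalized confluence (Geach) condition.
(F1): fails — 1R0, 1R²0 but no w with 0Rw and 0=w.
(F2): fails — mRm, mR²p but no w with mRw and p=w.
(F3): fails — 1R2, 1R²3 but no w with 2Rw and 3=w.
(F4): ✓.

(F4)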